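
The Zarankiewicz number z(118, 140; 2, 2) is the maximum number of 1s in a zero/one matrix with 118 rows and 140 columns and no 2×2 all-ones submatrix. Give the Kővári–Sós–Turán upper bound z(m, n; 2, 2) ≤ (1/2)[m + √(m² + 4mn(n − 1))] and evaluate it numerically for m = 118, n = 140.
z(118, 140; 2, 2) ≤ (1/2)[118 + √(118² + 4·118·140·139)] = (1/2)[118 + √9199044] = 1575.4963

Kővári–Sós–Turán: let r_1, ..., r_118 be the row sums and z = Σ r_i the total number of 1s. Each pair of columns can share at most one row with both entries 1 (else a 2×2 all-ones block appears), so Σ_i C(r_i, 2) ≤ C(140, 2) = 9730. By convexity Σ_i C(r_i, 2) ≥ 118·C(z/118, 2) = z(z − 118)/(2·118), giving z² − 118z − 118·140·139 ≤ 0 and hence z ≤ (1/2)[118 + √(13924 + 4·2296280)] = (1/2)[118 + √9199044] ≈ (1/2)(118 + 3032.9926) = 1575.4963.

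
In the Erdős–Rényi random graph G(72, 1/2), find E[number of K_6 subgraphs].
E[# K_6] = C(72, 6) · (1/2)^C(6, 2) = 156238908 / 2^15 = 39059727/8192 ≈ 4768.033081

For each 6-subset S of vertices (there are C(72, 6) = 156238908 such S), let X_S = 1 if S induces a K_6 (all C(6, 2) = 15 edges present). Then P(X_S = 1) = (1/2)^15 = 1/32768. By linearity of expectation, E[# K_6] = C(72, 6) · (1/2)^15 = 156238908 / 32768 = 39059727/8192 ≈ 4768.033081.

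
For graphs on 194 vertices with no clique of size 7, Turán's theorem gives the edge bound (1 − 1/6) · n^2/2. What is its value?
Turán density bound = (5/6) · 194^2/2 = 47045/3 ≈ 15681.6667

Turán's theorem: ex(n, K_{r+1}) is achieved by the complete r-partite Turán graph T(n, r) with parts as balanced as possible, and is at most (1 − 1/r) · n^2/2. For r = 6, n = 194: the density bound is (5/6) · 37636/2 = 47045/3 ≈ 15681.6667. The integer-valued extremum is e(T(194, 6)) = 15681, which is strictly less than the density bound 47045/3 since 6 ∤ 194 (the parts of T(194, 6) cannot all be equal).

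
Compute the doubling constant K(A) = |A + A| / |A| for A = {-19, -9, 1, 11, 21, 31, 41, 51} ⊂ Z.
K = |A + A| / |A| = 15/8

Enumerate A + A = {a + b : a, b ∈ A}. With |A| = 8, there are |A|^2 = 64 ordered sum pairs; collecting distinct values, A + A = {-38, -28, -18, -8, 2, 12, 22, 32, 42, 52, 62, 72, 82, 92, 102}, so |A + A| = 15. Thus K = 15/8. Here |A + A| = 2|A| − 1 = 15, the minimum possible — so K = 15/8 is minimal, which holds iff A is an arithmetic progression.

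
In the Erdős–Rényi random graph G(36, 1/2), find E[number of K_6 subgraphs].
E[# K_6] = C(36, 6) · (1/2)^C(6, 2) = 1947792 / 2^15 = 121737/2048 ≈ 59.441895

For each 6-subset S of vertices (there are C(36, 6) = 1947792 such S), let X_S = 1 if S induces a K_6 (all C(6, 2) = 15 edges present). Then P(X_S = 1) = (1/2)^15 = 1/32768. By linearity of expectation, E[# K_6] = C(36, 6) · (1/2)^15 = 1947792 / 32768 = 121737/2048 ≈ 59.441895.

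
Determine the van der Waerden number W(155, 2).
W(155, 2) = 155 + 1 = 156

A 2-term AP is any pair of integers, so a monochromatic 2-AP exists iff some colour is used at least twice. With 155 colours, the colouring i ↦ i on {1, ..., 155} uses each colour once, avoiding any monochromatic pair, so W(155, 2) > 155. For {1, ..., 156}, pigeonhole forces two integers of the same colour, which form a monochromatic 2-AP. Hence W(155, 2) = 156.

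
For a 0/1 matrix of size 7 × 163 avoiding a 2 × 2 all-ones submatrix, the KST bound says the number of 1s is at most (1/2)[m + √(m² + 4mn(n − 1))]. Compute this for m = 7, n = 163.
z(7, 163; 2, 2) ≤ (1/2)[7 + √(7² + 4·7·163·162)] = (1/2)[7 + √739417] = 433.4468

Kővári–Sós–Turán: let r_1, ..., r_7 be the row sums and z = Σ r_i the total number of 1s. Each pair of columns can share at most one row with both entries 1 (else a 2×2 all-ones block appears), so Σ_i C(r_i, 2) ≤ C(163, 2) = 13203. By convexity Σ_i C(r_i, 2) ≥ 7·C(z/7, 2) = z(z − 7)/(2·7), giving z² − 7z − 7·163·162 ≤ 0 and hence z ≤ (1/2)[7 + √(49 + 4·184842)] = (1/2)[7 + √739417] ≈ (1/2)(7 + 859.8936) = 433.4468.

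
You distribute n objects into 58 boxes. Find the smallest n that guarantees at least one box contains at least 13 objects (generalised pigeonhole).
n = (13 − 1)·58 + 1 = 697

By the generalised pigeonhole principle, to guarantee some box contains ≥ r objects we need more than (r − 1) · k objects total. Threshold: n = (r − 1) · k + 1. With r = 13 and k = 58: n = 12 · 58 + 1 = 696 + 1 = 697. For n = 696 = 12 · 58, we can put exactly 12 objects in every box, avoiding 13 in any single one — so 697 is tight.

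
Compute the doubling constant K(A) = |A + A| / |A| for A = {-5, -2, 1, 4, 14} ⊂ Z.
K = |A + A| / |A| = 12/5

Enumerate A + A = {a + b : a, b ∈ A}. With |A| = 5, there are |A|^2 = 25 ordered sum pairs; collecting distinct values, A + A = {-10, -7, -4, -1, 2, 5, 8, 9, 12, 15, 18, 28}, so |A + A| = 12. Thus K = 12/5. For comparison, the minimum possible |A + A| over all 5-element sets is 2·5 − 1 = 9 (so min K = 9/5), attained only by arithmetic progressions.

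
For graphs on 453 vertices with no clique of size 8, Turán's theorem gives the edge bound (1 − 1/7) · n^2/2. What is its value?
Turán density bound = (6/7) · 453^2/2 = 615627/7 ≈ 87946.7143

Turán's theorem: ex(n, K_{r+1}) is achieved by the complete r-partite Turán graph T(n, r) with parts as balanced as possible, and is at most (1 − 1/r) · n^2/2. For r = 7, n = 453: the density bound is (6/7) · 205209/2 = 615627/7 ≈ 87946.7143. The integer-valued extremum is e(T(453, 7)) = 87946, which is strictly less than the density bound 615627/7 since 7 ∤ 453 (the parts of T(453, 7) cannot all be equal).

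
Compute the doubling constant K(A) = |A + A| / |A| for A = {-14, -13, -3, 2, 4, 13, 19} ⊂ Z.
K = |A + A| / |A| = 26/7

Enumerate A + A = {a + b : a, b ∈ A}. With |A| = 7, there are |A|^2 = 49 ordered sum pairs; collecting distinct values, A + A = {-28, -27, -26, -17, -16, -12, -11, -10, -9, -6, -1, 0, 1, 4, 5, 6, 8, 10, 15, 16, 17, 21, 23, 26, 32, 38}, so |A + A| = 26. Thus K = 26/7. For comparison, the minimum possible |A + A| over all 7-element sets is 2·7 − 1 = 13 (so min K = 13/7), attained only by arithmetic progressions.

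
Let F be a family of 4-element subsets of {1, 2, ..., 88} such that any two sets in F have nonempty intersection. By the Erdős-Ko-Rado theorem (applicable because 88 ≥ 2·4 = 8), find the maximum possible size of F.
max |F| = C(87, 3) = 105995

The Erdős-Ko-Rado theorem states: for n ≥ 2k, an intersecting family of k-subsets of an n-element set has size at most C(n − 1, k − 1), with equality for 'star' families {A ⊆ [n] : |A| = k, i ∈ A} (fix an element i). For n = 88, k = 4: C(87, 3) = 105995.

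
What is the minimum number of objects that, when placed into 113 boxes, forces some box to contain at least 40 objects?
n = (40 − 1)·113 + 1 = 4408

By the generalised pigeonhole principle, to guarantee some box contains ≥ r objects we need more than (r − 1) · k objects total. Threshold: n = (r − 1) · k + 1. With r = 40 and k = 113: n = 39 · 113 + 1 = 4407 + 1 = 4408. For n = 4407 = 39 · 113, we can put exactly 39 objects in every box, avoiding 40 in any single one — so 4408 is tight.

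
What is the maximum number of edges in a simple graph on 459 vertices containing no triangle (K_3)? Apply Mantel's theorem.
ex(459, K_3) = ⌊459^2/4⌋ = 52670

Mantel (1907): a triangle-free graph on n vertices has at most ⌊n^2/4⌋ edges, with equality for the complete bipartite graph K_{⌊n/2⌋, ⌈n/2⌉}. For n = 459: ⌊459^2/4⌋ = ⌊210681/4⌋ = 52670. The extremal graph is K_{229, 230}, which has 229·230 = 52670 edges.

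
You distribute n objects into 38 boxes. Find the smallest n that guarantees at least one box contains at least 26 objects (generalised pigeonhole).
n = (26 − 1)·38 + 1 = 951

By the generalised pigeonhole principle, to guarantee some box contains ≥ r objects we need more than (r − 1) · k objects total. Threshold: n = (r − 1) · k + 1. With r = 26 and k = 38: n = 25 · 38 + 1 = 950 + 1 = 951. For n = 950 = 25 · 38, we can put exactly 25 objects in every box, avoiding 26 in any single one — so 951 is tight.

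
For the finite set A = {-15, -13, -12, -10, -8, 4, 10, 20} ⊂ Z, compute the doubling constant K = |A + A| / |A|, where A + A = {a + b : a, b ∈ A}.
K = |A + A| / |A| = 32/8 = 4

Enumerate A + A = {a + b : a, b ∈ A}. With |A| = 8, there are |A|^2 = 64 ordered sum pairs; collecting distinct values, A + A = {-30, -28, -27, -26, -25, -24, -23, -22, -21, -20, -18, -16, -11, -9, -8, -6, -5, -4, -3, -2, 0, 2, 5, 7, 8, 10, 12, 14, 20, 24, 30, 40}, so |A + A| = 32. Thus K = 32/8 = 4. For comparison, the minimum possible |A + A| over all 8-element sets is 2·8 − 1 = 15 (so min K = 15/8), attained only by arithmetic progressions.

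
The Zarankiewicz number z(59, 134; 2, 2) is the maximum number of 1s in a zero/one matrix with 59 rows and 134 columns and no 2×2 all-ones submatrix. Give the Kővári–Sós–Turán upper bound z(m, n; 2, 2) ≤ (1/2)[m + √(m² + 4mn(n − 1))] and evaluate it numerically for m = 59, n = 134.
z(59, 134; 2, 2) ≤ (1/2)[59 + √(59² + 4·59·134·133)] = (1/2)[59 + √4209473] = 1055.35

Kővári–Sós–Turán: let r_1, ..., r_59 be the row sums and z = Σ r_i the total number of 1s. Each pair of columns can share at most one row with both entries 1 (else a 2×2 all-ones block appears), so Σ_i C(r_i, 2) ≤ C(134, 2) = 8911. By convexity Σ_i C(r_i, 2) ≥ 59·C(z/59, 2) = z(z − 59)/(2·59), giving z² − 59z − 59·134·133 ≤ 0 and hence z ≤ (1/2)[59 + √(3481 + 4·1051498)] = (1/2)[59 + √4209473] ≈ (1/2)(59 + 2051.7) = 1055.35.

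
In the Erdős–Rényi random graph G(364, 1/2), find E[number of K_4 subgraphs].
E[# K_4] = C(364, 4) · (1/2)^C(4, 2) = 719469751 / 2^6 = 11241714.859375

For each 4-subset S of vertices (there are C(364, 4) = 719469751 such S), let X_S = 1 if S induces a K_4 (all C(4, 2) = 6 edges present). Then P(X_S = 1) = (1/2)^6 = 1/64. By linearity of expectation, E[# K_4] = C(364, 4) · (1/2)^6 = 719469751 / 64 = 11241714.859375.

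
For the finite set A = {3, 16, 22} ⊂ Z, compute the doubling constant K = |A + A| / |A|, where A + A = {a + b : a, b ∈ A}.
K = |A + A| / |A| = 6/3 = 2

Enumerate A + A = {a + b : a, b ∈ A}. With |A| = 3, there are |A|^2 = 9 ordered sum pairs; collecting distinct values, A + A = {6, 19, 25, 32, 38, 44}, so |A + A| = 6. Thus K = 6/3 = 2. For comparison, the minimum possible |A + A| over all 3-element sets is 2·3 − 1 = 5 (so min K = 5/3), attained only by arithmetic progressions.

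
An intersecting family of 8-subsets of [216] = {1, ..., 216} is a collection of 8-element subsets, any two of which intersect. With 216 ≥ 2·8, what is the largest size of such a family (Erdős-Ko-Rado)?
max |F| = C(215, 7) = 3817554073685

Erdős-Ko-Rado (1961): when n ≥ 2k, max |F| = C(n−1, k−1). The bound is attained by the star {A : i ∈ A} for any fixed i ∈ [n]. Here C(216−1, 8−1) = C(215, 7) = 3817554073685.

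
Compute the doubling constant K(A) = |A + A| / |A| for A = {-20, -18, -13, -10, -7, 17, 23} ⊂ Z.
K = |A + A| / |A| = 26/7

Enumerate A + A = {a + b : a, b ∈ A}. With |A| = 7, there are |A|^2 = 49 ordered sum pairs; collecting distinct values, A + A = {-40, -38, -36, -33, -31, -30, -28, -27, -26, -25, -23, -20, -17, -14, -3, -1, 3, 4, 5, 7, 10, 13, 16, 34, 40, 46}, so |A + A| = 26. Thus K = 26/7. For comparison, the minimum possible |A + A| over all 7-element sets is 2·7 − 1 = 13 (so min K = 13/7), attained only by arithmetic progressions.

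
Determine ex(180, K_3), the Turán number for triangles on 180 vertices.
ex(180, K_3) = ⌊180^2/4⌋ = 8100

Mantel (1907): a triangle-free graph on n vertices has at most ⌊n^2/4⌋ edges, with equality for the complete bipartite graph K_{⌊n/2⌋, ⌈n/2⌉}. For n = 180: ⌊180^2/4⌋ = ⌊32400/4⌋ = 8100. The extremal graph is K_{90, 90}, which has 90·90 = 8100 edges.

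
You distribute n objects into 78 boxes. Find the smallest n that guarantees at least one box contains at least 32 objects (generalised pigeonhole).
n = (32 − 1)·78 + 1 = 2419

By the generalised pigeonhole principle, to guarantee some box contains ≥ r objects we need more than (r − 1) · k objects total. Threshold: n = (r − 1) · k + 1. With r = 32 and k = 78: n = 31 · 78 + 1 = 2418 + 1 = 2419. For n = 2418 = 31 · 78, we can put exactly 31 objects in every box, avoiding 32 in any single one — so 2419 is tight.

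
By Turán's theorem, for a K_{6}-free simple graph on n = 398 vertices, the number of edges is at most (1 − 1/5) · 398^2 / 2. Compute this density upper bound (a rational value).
Turán density bound = (4/5) · 398^2/2 = 316808/5 ≈ 63361.6

Turán's theorem: ex(n, K_{r+1}) is achieved by the complete r-partite Turán graph T(n, r) with parts as balanced as possible, and is at most (1 − 1/r) · n^2/2. For r = 5, n = 398: the density bound is (4/5) · 158404/2 = 316808/5 ≈ 63361.6. The integer-valued extremum is e(T(398, 5)) = 63361, which is strictly less than the density bound 316808/5 since 5 ∤ 398 (the parts of T(398, 5) cannot all be equal).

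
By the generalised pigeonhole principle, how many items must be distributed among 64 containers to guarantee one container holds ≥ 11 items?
n = (11 − 1)·64 + 1 = 641

By the generalised pigeonhole principle, to guarantee some box contains ≥ r objects we need more than (r − 1) · k objects total. Threshold: n = (r − 1) · k + 1. With r = 11 and k = 64: n = 10 · 64 + 1 = 640 + 1 = 641. For n = 640 = 10 · 64, we can put exactly 10 objects in every box, avoiding 11 in any single one — so 641 is tight.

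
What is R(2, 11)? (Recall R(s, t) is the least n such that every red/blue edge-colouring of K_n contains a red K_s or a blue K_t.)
R(2, 11) = 11

R(2, k) = k for all k ≥ 2: in a 2-colouring of K_k, either some edge is red (a red K_2) or all edges are blue (a blue K_k). And K_{10} coloured all-blue has no blue K_11, so R(2, 11) > 10. Hence R(2, 11) = 11.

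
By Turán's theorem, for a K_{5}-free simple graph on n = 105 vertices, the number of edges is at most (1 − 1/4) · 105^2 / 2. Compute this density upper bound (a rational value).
Turán density bound = (3/4) · 105^2/2 = 33075/8 ≈ 4134.375

Turán's theorem: ex(n, K_{r+1}) is achieved by the complete r-partite Turán graph T(n, r) with parts as balanced as possible, and is at most (1 − 1/r) · n^2/2. For r = 4, n = 105: the density bound is (3/4) · 11025/2 = 33075/8 ≈ 4134.375. The integer-valued extremum is e(T(105, 4)) = 4134, which is strictly less than the density bound 33075/8 since 4 ∤ 105 (the parts of T(105, 4) cannot all be equal).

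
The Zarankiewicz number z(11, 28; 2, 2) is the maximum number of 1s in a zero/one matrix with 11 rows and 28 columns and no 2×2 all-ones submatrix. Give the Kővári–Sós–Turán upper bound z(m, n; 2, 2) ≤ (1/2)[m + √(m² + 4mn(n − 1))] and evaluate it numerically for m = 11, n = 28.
z(11, 28; 2, 2) ≤ (1/2)[11 + √(11² + 4·11·28·27)] = (1/2)[11 + √33385] = 96.8578

Kővári–Sós–Turán: let r_1, ..., r_11 be the row sums and z = Σ r_i the total number of 1s. Each pair of columns can share at most one row with both entries 1 (else a 2×2 all-ones block appears), so Σ_i C(r_i, 2) ≤ C(28, 2) = 378. By convexity Σ_i C(r_i, 2) ≥ 11·C(z/11, 2) = z(z − 11)/(2·11), giving z² − 11z − 11·28·27 ≤ 0 and hence z ≤ (1/2)[11 + √(121 + 4·8316)] = (1/2)[11 + √33385] ≈ (1/2)(11 + 182.7156) = 96.8578.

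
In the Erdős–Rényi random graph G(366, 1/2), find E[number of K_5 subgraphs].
E[# K_5] = C(366, 5) · (1/2)^C(5, 2) = 53248733538 / 2^10 = 26624366769/512 ≈ 52000716.345703

For each 5-subset S of vertices (there are C(366, 5) = 53248733538 such S), let X_S = 1 if S induces a K_5 (all C(5, 2) = 10 edges present). Then P(X_S = 1) = (1/2)^10 = 1/1024. By linearity of expectation, E[# K_5] = C(366, 5) · (1/2)^10 = 53248733538 / 1024 = 26624366769/512 ≈ 52000716.345703.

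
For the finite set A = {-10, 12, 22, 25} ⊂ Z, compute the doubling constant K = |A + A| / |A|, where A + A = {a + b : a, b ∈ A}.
K = |A + A| / |A| = 10/4 = 5/2

Enumerate A + A = {a + b : a, b ∈ A}. With |A| = 4, there are |A|^2 = 16 ordered sum pairs; collecting distinct values, A + A = {-20, 2, 12, 15, 24, 34, 37, 44, 47, 50}, so |A + A| = 10. Thus K = 10/4 = 5/2. For comparison, the minimum possible |A + A| over all 4-element sets is 2·4 − 1 = 7 (so min K = 7/4), attained only by arithmetic progressions.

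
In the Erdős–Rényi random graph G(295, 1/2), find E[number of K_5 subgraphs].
E[# K_5] = C(295, 5) · (1/2)^C(5, 2) = 17994159309 / 2^10 ≈ 17572421.200195

For each 5-subset S of vertices (there are C(295, 5) = 17994159309 such S), let X_S = 1 if S induces a K_5 (all C(5, 2) = 10 edges present). Then P(X_S = 1) = (1/2)^10 = 1/1024. By linearity of expectation, E[# K_5] = C(295, 5) · (1/2)^10 = 17994159309 / 1024 ≈ 17572421.200195.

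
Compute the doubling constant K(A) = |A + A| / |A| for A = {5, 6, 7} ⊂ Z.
K = |A + A| / |A| = 5/3

Enumerate A + A = {a + b : a, b ∈ A}. With |A| = 3, there are |A|^2 = 9 ordered sum pairs; collecting distinct values, A + A = {10, 11, 12, 13, 14}, so |A + A| = 5. Thus K = 5/3. Here |A + A| = 2|A| − 1 = 5, the minimum possible — so K = 5/3 is minimal, which holds iff A is an arithmetic progression.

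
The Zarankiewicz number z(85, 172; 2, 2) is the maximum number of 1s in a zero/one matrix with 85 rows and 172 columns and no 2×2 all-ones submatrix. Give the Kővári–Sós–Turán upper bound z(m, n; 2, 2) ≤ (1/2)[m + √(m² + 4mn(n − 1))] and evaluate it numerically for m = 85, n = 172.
z(85, 172; 2, 2) ≤ (1/2)[85 + √(85² + 4·85·172·171)] = (1/2)[85 + √10007305] = 1624.2162

Kővári–Sós–Turán: let r_1, ..., r_85 be the row sums and z = Σ r_i the total number of 1s. Each pair of columns can share at most one row with both entries 1 (else a 2×2 all-ones block appears), so Σ_i C(r_i, 2) ≤ C(172, 2) = 14706. By convexity Σ_i C(r_i, 2) ≥ 85·C(z/85, 2) = z(z − 85)/(2·85), giving z² − 85z − 85·172·171 ≤ 0 and hence z ≤ (1/2)[85 + √(7225 + 4·2500020)] = (1/2)[85 + √10007305] ≈ (1/2)(85 + 3163.4325) = 1624.2162.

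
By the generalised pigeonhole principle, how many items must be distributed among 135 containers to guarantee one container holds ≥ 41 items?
n = (41 − 1)·135 + 1 = 5401

By the generalised pigeonhole principle, to guarantee some box contains ≥ r objects we need more than (r − 1) · k objects total. Threshold: n = (r − 1) · k + 1. With r = 41 and k = 135: n = 40 · 135 + 1 = 5400 + 1 = 5401. For n = 5400 = 40 · 135, we can put exactly 40 objects in every box, avoiding 41 in any single one — so 5401 is tight.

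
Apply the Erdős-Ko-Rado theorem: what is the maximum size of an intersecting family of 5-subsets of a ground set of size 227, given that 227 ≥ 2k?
max |F| = C(226, 4) = 105835800

The Erdős-Ko-Rado theorem states: for n ≥ 2k, an intersecting family of k-subsets of an n-element set has size at most C(n − 1, k − 1), with equality for 'star' families {A ⊆ [n] : |A| = k, i ∈ A} (fix an element i). For n = 227, k = 5: C(226, 4) = 105835800.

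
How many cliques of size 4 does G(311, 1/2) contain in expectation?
E[# K_4] = C(311, 4) · (1/2)^C(4, 2) = 382313855 / 2^6 = 5973653.984375

For each 4-subset S of vertices (there are C(311, 4) = 382313855 such S), let X_S = 1 if S induces a K_4 (all C(4, 2) = 6 edges present). Then P(X_S = 1) = (1/2)^6 = 1/64. By linearity of expectation, E[# K_4] = C(311, 4) · (1/2)^6 = 382313855 / 64 = 5973653.984375.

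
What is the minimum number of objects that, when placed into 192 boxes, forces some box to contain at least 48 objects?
n = (48 − 1)·192 + 1 = 9025

By the generalised pigeonhole principle, to guarantee some box contains ≥ r objects we need more than (r − 1) · k objects total. Threshold: n = (r − 1) · k + 1. With r = 48 and k = 192: n = 47 · 192 + 1 = 9024 + 1 = 9025. For n = 9024 = 47 · 192, we can put exactly 47 objects in every box, avoiding 48 in any single one — so 9025 is tight.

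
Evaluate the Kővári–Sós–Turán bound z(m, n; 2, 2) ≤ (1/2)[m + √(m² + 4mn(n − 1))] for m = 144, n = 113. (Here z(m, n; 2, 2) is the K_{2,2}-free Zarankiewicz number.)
z(144, 113; 2, 2) ≤ (1/2)[144 + √(144² + 4·144·113·112)] = (1/2)[144 + √7310592] = 1423.9053

Kővári–Sós–Turán: let r_1, ..., r_144 be the row sums and z = Σ r_i the total number of 1s. Each pair of columns can share at most one row with both entries 1 (else a 2×2 all-ones block appears), so Σ_i C(r_i, 2) ≤ C(113, 2) = 6328. By convexity Σ_i C(r_i, 2) ≥ 144·C(z/144, 2) = z(z − 144)/(2·144), giving z² − 144z − 144·113·112 ≤ 0 and hence z ≤ (1/2)[144 + √(20736 + 4·1822464)] = (1/2)[144 + √7310592] ≈ (1/2)(144 + 2703.8106) = 1423.9053.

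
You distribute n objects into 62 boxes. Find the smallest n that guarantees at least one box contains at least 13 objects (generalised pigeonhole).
n = (13 − 1)·62 + 1 = 745

By the generalised pigeonhole principle, to guarantee some box contains ≥ r objects we need more than (r − 1) · k objects total. Threshold: n = (r − 1) · k + 1. With r = 13 and k = 62: n = 12 · 62 + 1 = 744 + 1 = 745. For n = 744 = 12 · 62, we can put exactly 12 objects in every box, avoiding 13 in any single one — so 745 is tight.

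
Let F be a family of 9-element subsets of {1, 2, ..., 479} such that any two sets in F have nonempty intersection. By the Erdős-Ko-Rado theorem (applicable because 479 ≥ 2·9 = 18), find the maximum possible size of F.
max |F| = C(478, 8) = 63727767223684245

The Erdős-Ko-Rado theorem states: for n ≥ 2k, an intersecting family of k-subsets of an n-element set has size at most C(n − 1, k − 1), with equality for 'star' families {A ⊆ [n] : |A| = k, i ∈ A} (fix an element i). For n = 479, k = 9: C(478, 8) = 63727767223684245.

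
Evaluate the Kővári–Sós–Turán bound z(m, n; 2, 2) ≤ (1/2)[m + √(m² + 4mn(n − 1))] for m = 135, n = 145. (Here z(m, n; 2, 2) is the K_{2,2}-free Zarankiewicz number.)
z(135, 145; 2, 2) ≤ (1/2)[135 + √(135² + 4·135·145·144)] = (1/2)[135 + √11293425] = 1747.7846

Kővári–Sós–Turán: let r_1, ..., r_135 be the row sums and z = Σ r_i the total number of 1s. Each pair of columns can share at most one row with both entries 1 (else a 2×2 all-ones block appears), so Σ_i C(r_i, 2) ≤ C(145, 2) = 10440. By convexity Σ_i C(r_i, 2) ≥ 135·C(z/135, 2) = z(z − 135)/(2·135), giving z² − 135z − 135·145·144 ≤ 0 and hence z ≤ (1/2)[135 + √(18225 + 4·2818800)] = (1/2)[135 + √11293425] ≈ (1/2)(135 + 3360.5691) = 1747.7846.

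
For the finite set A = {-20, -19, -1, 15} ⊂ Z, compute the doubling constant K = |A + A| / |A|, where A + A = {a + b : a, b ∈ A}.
K = |A + A| / |A| = 10/4 = 5/2

Enumerate A + A = {a + b : a, b ∈ A}. With |A| = 4, there are |A|^2 = 16 ordered sum pairs; collecting distinct values, A + A = {-40, -39, -38, -21, -20, -5, -4, -2, 14, 30}, so |A + A| = 10. Thus K = 10/4 = 5/2. For comparison, the minimum possible |A + A| over all 4-element sets is 2·4 − 1 = 7 (so min K = 7/4), attained only by arithmetic progressions.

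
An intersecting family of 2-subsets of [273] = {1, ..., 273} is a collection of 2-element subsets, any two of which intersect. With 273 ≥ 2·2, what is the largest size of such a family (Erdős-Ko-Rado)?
max |F| = C(272, 1) = 272

Erdős-Ko-Rado (1961): when n ≥ 2k, max |F| = C(n−1, k−1). The bound is attained by the star {A : i ∈ A} for any fixed i ∈ [n]. Here C(273−1, 2−1) = C(272, 1) = 272.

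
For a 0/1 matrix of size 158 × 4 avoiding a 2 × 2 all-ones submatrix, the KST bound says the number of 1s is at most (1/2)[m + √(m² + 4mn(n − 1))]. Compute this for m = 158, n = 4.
z(158, 4; 2, 2) ≤ (1/2)[158 + √(158² + 4·158·4·3)] = (1/2)[158 + √32548] = 169.2053

Kővári–Sós–Turán: let r_1, ..., r_158 be the row sums and z = Σ r_i the total number of 1s. Each pair of columns can share at most one row with both entries 1 (else a 2×2 all-ones block appears), so Σ_i C(r_i, 2) ≤ C(4, 2) = 6. By convexity Σ_i C(r_i, 2) ≥ 158·C(z/158, 2) = z(z − 158)/(2·158), giving z² − 158z − 158·4·3 ≤ 0 and hence z ≤ (1/2)[158 + √(24964 + 4·1896)] = (1/2)[158 + √32548] ≈ (1/2)(158 + 180.4106) = 169.2053.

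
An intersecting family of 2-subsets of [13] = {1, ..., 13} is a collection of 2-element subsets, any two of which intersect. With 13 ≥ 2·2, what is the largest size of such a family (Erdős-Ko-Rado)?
max |F| = C(12, 1) = 12

Erdős-Ko-Rado (1961): when n ≥ 2k, max |F| = C(n−1, k−1). The bound is attained by the star {A : i ∈ A} for any fixed i ∈ [n]. Here C(13−1, 2−1) = C(12, 1) = 12.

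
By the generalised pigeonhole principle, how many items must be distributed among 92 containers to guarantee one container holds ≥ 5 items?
n = (5 − 1)·92 + 1 = 369

By the generalised pigeonhole principle, to guarantee some box contains ≥ r objects we need more than (r − 1) · k objects total. Threshold: n = (r − 1) · k + 1. With r = 5 and k = 92: n = 4 · 92 + 1 = 368 + 1 = 369. For n = 368 = 4 · 92, we can put exactly 4 objects in every box, avoiding 5 in any single one — so 369 is tight.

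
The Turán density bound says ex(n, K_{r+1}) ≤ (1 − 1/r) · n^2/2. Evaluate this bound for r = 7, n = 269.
Turán density bound = (6/7) · 269^2/2 = 217083/7 ≈ 31011.8571

Turán's theorem: ex(n, K_{r+1}) is achieved by the complete r-partite Turán graph T(n, r) with parts as balanced as possible, and is at most (1 − 1/r) · n^2/2. For r = 7, n = 269: the density bound is (6/7) · 72361/2 = 217083/7 ≈ 31011.8571. The integer-valued extremum is e(T(269, 7)) = 31011, which is strictly less than the density bound 217083/7 since 7 ∤ 269 (the parts of T(269, 7) cannot all be equal).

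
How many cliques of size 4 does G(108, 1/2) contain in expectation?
E[# K_4] = C(108, 4) · (1/2)^C(4, 2) = 5359095 / 2^6 = 83735.859375

For each 4-subset S of vertices (there are C(108, 4) = 5359095 such S), let X_S = 1 if S induces a K_4 (all C(4, 2) = 6 edges present). Then P(X_S = 1) = (1/2)^6 = 1/64. By linearity of expectation, E[# K_4] = C(108, 4) · (1/2)^6 = 5359095 / 64 = 83735.859375.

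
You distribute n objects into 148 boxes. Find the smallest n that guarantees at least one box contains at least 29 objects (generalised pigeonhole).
n = (29 − 1)·148 + 1 = 4145

By the generalised pigeonhole principle, to guarantee some box contains ≥ r objects we need more than (r − 1) · k objects total. Threshold: n = (r − 1) · k + 1. With r = 29 and k = 148: n = 28 · 148 + 1 = 4144 + 1 = 4145. For n = 4144 = 28 · 148, we can put exactly 28 objects in every box, avoiding 29 in any single one — so 4145 is tight.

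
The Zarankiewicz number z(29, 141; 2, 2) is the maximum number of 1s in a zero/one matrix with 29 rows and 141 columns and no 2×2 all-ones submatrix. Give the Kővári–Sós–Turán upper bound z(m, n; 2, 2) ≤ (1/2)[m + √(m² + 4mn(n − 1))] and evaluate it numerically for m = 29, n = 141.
z(29, 141; 2, 2) ≤ (1/2)[29 + √(29² + 4·29·141·140)] = (1/2)[29 + √2290681] = 771.2498

Kővári–Sós–Turán: let r_1, ..., r_29 be the row sums and z = Σ r_i the total number of 1s. Each pair of columns can share at most one row with both entries 1 (else a 2×2 all-ones block appears), so Σ_i C(r_i, 2) ≤ C(141, 2) = 9870. By convexity Σ_i C(r_i, 2) ≥ 29·C(z/29, 2) = z(z − 29)/(2·29), giving z² − 29z − 29·141·140 ≤ 0 and hence z ≤ (1/2)[29 + √(841 + 4·572460)] = (1/2)[29 + √2290681] ≈ (1/2)(29 + 1513.4996) = 771.2498.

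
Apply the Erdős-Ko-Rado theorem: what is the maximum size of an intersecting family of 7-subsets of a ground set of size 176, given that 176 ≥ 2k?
max |F| = C(175, 6) = 36582584325

Erdős-Ko-Rado (1961): when n ≥ 2k, max |F| = C(n−1, k−1). The bound is attained by the star {A : i ∈ A} for any fixed i ∈ [n]. Here C(176−1, 7−1) = C(175, 6) = 36582584325.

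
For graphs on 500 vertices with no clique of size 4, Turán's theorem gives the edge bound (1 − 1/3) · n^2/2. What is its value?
Turán density bound = (2/3) · 500^2/2 = 250000/3 ≈ 83333.3333

Turán's theorem: ex(n, K_{r+1}) is achieved by the complete r-partite Turán graph T(n, r) with parts as balanced as possible, and is at most (1 − 1/r) · n^2/2. For r = 3, n = 500: the density bound is (2/3) · 250000/2 = 250000/3 ≈ 83333.3333. The integer-valued extremum is e(T(500, 3)) = 83333, which is strictly less than the density bound 250000/3 since 3 ∤ 500 (the parts of T(500, 3) cannot all be equal).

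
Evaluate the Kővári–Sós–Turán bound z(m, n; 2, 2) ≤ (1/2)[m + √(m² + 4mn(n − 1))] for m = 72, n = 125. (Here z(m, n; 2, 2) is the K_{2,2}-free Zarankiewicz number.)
z(72, 125; 2, 2) ≤ (1/2)[72 + √(72² + 4·72·125·124)] = (1/2)[72 + √4469184] = 1093.0222

Kővári–Sós–Turán: let r_1, ..., r_72 be the row sums and z = Σ r_i the total number of 1s. Each pair of columns can share at most one row with both entries 1 (else a 2×2 all-ones block appears), so Σ_i C(r_i, 2) ≤ C(125, 2) = 7750. By convexity Σ_i C(r_i, 2) ≥ 72·C(z/72, 2) = z(z − 72)/(2·72), giving z² − 72z − 72·125·124 ≤ 0 and hence z ≤ (1/2)[72 + √(5184 + 4·1116000)] = (1/2)[72 + √4469184] ≈ (1/2)(72 + 2114.0445) = 1093.0222.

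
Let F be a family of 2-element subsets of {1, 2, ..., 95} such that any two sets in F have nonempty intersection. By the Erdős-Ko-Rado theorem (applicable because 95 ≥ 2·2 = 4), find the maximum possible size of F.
max |F| = C(94, 1) = 94

Erdős-Ko-Rado (1961): when n ≥ 2k, max |F| = C(n−1, k−1). The bound is attained by the star {A : i ∈ A} for any fixed i ∈ [n]. Here C(95−1, 2−1) = C(94, 1) = 94.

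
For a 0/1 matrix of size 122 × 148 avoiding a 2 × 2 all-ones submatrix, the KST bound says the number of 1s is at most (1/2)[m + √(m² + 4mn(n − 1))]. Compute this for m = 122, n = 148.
z(122, 148; 2, 2) ≤ (1/2)[122 + √(122² + 4·122·148·147)] = (1/2)[122 + √10631812] = 1691.323

Kővári–Sós–Turán: let r_1, ..., r_122 be the row sums and z = Σ r_i the total number of 1s. Each pair of columns can share at most one row with both entries 1 (else a 2×2 all-ones block appears), so Σ_i C(r_i, 2) ≤ C(148, 2) = 10878. By convexity Σ_i C(r_i, 2) ≥ 122·C(z/122, 2) = z(z − 122)/(2·122), giving z² − 122z − 122·148·147 ≤ 0 and hence z ≤ (1/2)[122 + √(14884 + 4·2654232)] = (1/2)[122 + √10631812] ≈ (1/2)(122 + 3260.6459) = 1691.323.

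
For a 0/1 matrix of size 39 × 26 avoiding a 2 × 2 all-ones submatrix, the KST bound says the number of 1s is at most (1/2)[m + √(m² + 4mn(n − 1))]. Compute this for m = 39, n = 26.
z(39, 26; 2, 2) ≤ (1/2)[39 + √(39² + 4·39·26·25)] = (1/2)[39 + √102921] = 179.9065

Kővári–Sós–Turán: let r_1, ..., r_39 be the row sums and z = Σ r_i the total number of 1s. Each pair of columns can share at most one row with both entries 1 (else a 2×2 all-ones block appears), so Σ_i C(r_i, 2) ≤ C(26, 2) = 325. By convexity Σ_i C(r_i, 2) ≥ 39·C(z/39, 2) = z(z − 39)/(2·39), giving z² − 39z − 39·26·25 ≤ 0 and hence z ≤ (1/2)[39 + √(1521 + 4·25350)] = (1/2)[39 + √102921] ≈ (1/2)(39 + 320.813) = 179.9065.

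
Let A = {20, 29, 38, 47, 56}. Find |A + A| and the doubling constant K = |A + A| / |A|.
K = |A + A| / |A| = 9/5

Enumerate A + A = {a + b : a, b ∈ A}. With |A| = 5, there are |A|^2 = 25 ordered sum pairs; collecting distinct values, A + A = {40, 49, 58, 67, 76, 85, 94, 103, 112}, so |A + A| = 9. Thus K = 9/5. Here |A + A| = 2|A| − 1 = 9, the minimum possible — so K = 9/5 is minimal, which holds iff A is an arithmetic progression.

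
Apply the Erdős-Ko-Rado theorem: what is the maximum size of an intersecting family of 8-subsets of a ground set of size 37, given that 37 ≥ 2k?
max |F| = C(36, 7) = 8347680

The Erdős-Ko-Rado theorem states: for n ≥ 2k, an intersecting family of k-subsets of an n-element set has size at most C(n − 1, k − 1), with equality for 'star' families {A ⊆ [n] : |A| = k, i ∈ A} (fix an element i). For n = 37, k = 8: C(36, 7) = 8347680.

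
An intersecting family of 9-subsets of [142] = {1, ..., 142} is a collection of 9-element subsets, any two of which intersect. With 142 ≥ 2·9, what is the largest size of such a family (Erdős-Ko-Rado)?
max |F| = C(141, 8) = 3165326793495

The Erdős-Ko-Rado theorem states: for n ≥ 2k, an intersecting family of k-subsets of an n-element set has size at most C(n − 1, k − 1), with equality for 'star' families {A ⊆ [n] : |A| = k, i ∈ A} (fix an element i). For n = 142, k = 9: C(141, 8) = 3165326793495.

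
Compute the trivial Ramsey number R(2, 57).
R(2, 57) = 57

R(2, k) = k for all k ≥ 2: in a 2-colouring of K_k, either some edge is red (a red K_2) or all edges are blue (a blue K_k). And K_{56} coloured all-blue has no blue K_57, so R(2, 57) > 56. Hence R(2, 57) = 57.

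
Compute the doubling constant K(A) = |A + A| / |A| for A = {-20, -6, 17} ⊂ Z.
K = |A + A| / |A| = 6/3 = 2

Enumerate A + A = {a + b : a, b ∈ A}. With |A| = 3, there are |A|^2 = 9 ordered sum pairs; collecting distinct values, A + A = {-40, -26, -12, -3, 11, 34}, so |A + A| = 6. Thus K = 6/3 = 2. For comparison, the minimum possible |A + A| over all 3-element sets is 2·3 − 1 = 5 (so min K = 5/3), attained only by arithmetic progressions.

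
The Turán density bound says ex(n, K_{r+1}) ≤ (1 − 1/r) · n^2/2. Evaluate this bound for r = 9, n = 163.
Turán density bound = (8/9) · 163^2/2 = 106276/9 ≈ 11808.4444

Turán's theorem: ex(n, K_{r+1}) is achieved by the complete r-partite Turán graph T(n, r) with parts as balanced as possible, and is at most (1 − 1/r) · n^2/2. For r = 9, n = 163: the density bound is (8/9) · 26569/2 = 106276/9 ≈ 11808.4444. The integer-valued extremum is e(T(163, 9)) = 11808, which is strictly less than the density bound 106276/9 since 9 ∤ 163 (the parts of T(163, 9) cannot all be equal).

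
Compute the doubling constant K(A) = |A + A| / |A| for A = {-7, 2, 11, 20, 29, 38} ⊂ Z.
K = |A + A| / |A| = 11/6

Enumerate A + A = {a + b : a, b ∈ A}. With |A| = 6, there are |A|^2 = 36 ordered sum pairs; collecting distinct values, A + A = {-14, -5, 4, 13, 22, 31, 40, 49, 58, 67, 76}, so |A + A| = 11. Thus K = 11/6. Here |A + A| = 2|A| − 1 = 11, the minimum possible — so K = 11/6 is minimal, which holds iff A is an arithmetic progression.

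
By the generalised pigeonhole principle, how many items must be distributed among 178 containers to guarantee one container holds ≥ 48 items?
n = (48 − 1)·178 + 1 = 8367

By the generalised pigeonhole principle, to guarantee some box contains ≥ r objects we need more than (r − 1) · k objects total. Threshold: n = (r − 1) · k + 1. With r = 48 and k = 178: n = 47 · 178 + 1 = 8366 + 1 = 8367. For n = 8366 = 47 · 178, we can put exactly 47 objects in every box, avoiding 48 in any single one — so 8367 is tight.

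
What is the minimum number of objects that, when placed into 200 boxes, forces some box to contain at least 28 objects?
n = (28 − 1)·200 + 1 = 5401

By the generalised pigeonhole principle, to guarantee some box contains ≥ r objects we need more than (r − 1) · k objects total. Threshold: n = (r − 1) · k + 1. With r = 28 and k = 200: n = 27 · 200 + 1 = 5400 + 1 = 5401. For n = 5400 = 27 · 200, we can put exactly 27 objects in every box, avoiding 28 in any single one — so 5401 is tight.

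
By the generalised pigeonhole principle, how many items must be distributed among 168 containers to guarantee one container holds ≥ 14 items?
n = (14 − 1)·168 + 1 = 2185

By the generalised pigeonhole principle, to guarantee some box contains ≥ r objects we need more than (r − 1) · k objects total. Threshold: n = (r − 1) · k + 1. With r = 14 and k = 168: n = 13 · 168 + 1 = 2184 + 1 = 2185. For n = 2184 = 13 · 168, we can put exactly 13 objects in every box, avoiding 14 in any single one — so 2185 is tight.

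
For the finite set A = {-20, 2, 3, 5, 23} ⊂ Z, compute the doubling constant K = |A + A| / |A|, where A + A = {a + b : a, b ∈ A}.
K = |A + A| / |A| = 15/5 = 3

Enumerate A + A = {a + b : a, b ∈ A}. With |A| = 5, there are |A|^2 = 25 ordered sum pairs; collecting distinct values, A + A = {-40, -18, -17, -15, 3, 4, 5, 6, 7, 8, 10, 25, 26, 28, 46}, so |A + A| = 15. Thus K = 15/5 = 3. For comparison, the minimum possible |A + A| over all 5-element sets is 2·5 − 1 = 9 (so min K = 9/5), attained only by arithmetic progressions.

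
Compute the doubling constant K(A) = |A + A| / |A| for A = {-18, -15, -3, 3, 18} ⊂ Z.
K = |A + A| / |A| = 14/5

Enumerate A + A = {a + b : a, b ∈ A}. With |A| = 5, there are |A|^2 = 25 ordered sum pairs; collecting distinct values, A + A = {-36, -33, -30, -21, -18, -15, -12, -6, 0, 3, 6, 15, 21, 36}, so |A + A| = 14. Thus K = 14/5. For comparison, the minimum possible |A + A| over all 5-element sets is 2·5 − 1 = 9 (so min K = 9/5), attained only by arithmetic progressions.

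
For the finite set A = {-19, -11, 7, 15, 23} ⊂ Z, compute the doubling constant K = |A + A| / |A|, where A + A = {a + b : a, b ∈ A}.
K = |A + A| / |A| = 12/5

Enumerate A + A = {a + b : a, b ∈ A}. With |A| = 5, there are |A|^2 = 25 ordered sum pairs; collecting distinct values, A + A = {-38, -30, -22, -12, -4, 4, 12, 14, 22, 30, 38, 46}, so |A + A| = 12. Thus K = 12/5. For comparison, the minimum possible |A + A| over all 5-element sets is 2·5 − 1 = 9 (so min K = 9/5), attained only by arithmetic progressions.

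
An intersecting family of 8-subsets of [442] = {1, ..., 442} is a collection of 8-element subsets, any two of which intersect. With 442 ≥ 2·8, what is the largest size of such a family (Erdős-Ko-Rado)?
max |F| = C(441, 7) = 613559300216940

Erdős-Ko-Rado (1961): when n ≥ 2k, max |F| = C(n−1, k−1). The bound is attained by the star {A : i ∈ A} for any fixed i ∈ [n]. Here C(442−1, 8−1) = C(441, 7) = 613559300216940.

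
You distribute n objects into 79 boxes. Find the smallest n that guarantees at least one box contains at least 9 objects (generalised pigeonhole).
n = (9 − 1)·79 + 1 = 633

By the generalised pigeonhole principle, to guarantee some box contains ≥ r objects we need more than (r − 1) · k objects total. Threshold: n = (r − 1) · k + 1. With r = 9 and k = 79: n = 8 · 79 + 1 = 632 + 1 = 633. For n = 632 = 8 · 79, we can put exactly 8 objects in every box, avoiding 9 in any single one — so 633 is tight.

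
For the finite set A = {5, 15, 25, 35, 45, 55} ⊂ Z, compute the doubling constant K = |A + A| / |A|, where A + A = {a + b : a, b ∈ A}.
K = |A + A| / |A| = 11/6

Enumerate A + A = {a + b : a, b ∈ A}. With |A| = 6, there are |A|^2 = 36 ordered sum pairs; collecting distinct values, A + A = {10, 20, 30, 40, 50, 60, 70, 80, 90, 100, 110}, so |A + A| = 11. Thus K = 11/6. Here |A + A| = 2|A| − 1 = 11, the minimum possible — so K = 11/6 is minimal, which holds iff A is an arithmetic progression.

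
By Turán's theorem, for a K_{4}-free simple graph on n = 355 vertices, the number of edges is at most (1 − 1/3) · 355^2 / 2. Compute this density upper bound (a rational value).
Turán density bound = (2/3) · 355^2/2 = 126025/3 ≈ 42008.3333

Turán's theorem: ex(n, K_{r+1}) is achieved by the complete r-partite Turán graph T(n, r) with parts as balanced as possible, and is at most (1 − 1/r) · n^2/2. For r = 3, n = 355: the density bound is (2/3) · 126025/2 = 126025/3 ≈ 42008.3333. The integer-valued extremum is e(T(355, 3)) = 42008, which is strictly less than the density bound 126025/3 since 3 ∤ 355 (the parts of T(355, 3) cannot all be equal).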